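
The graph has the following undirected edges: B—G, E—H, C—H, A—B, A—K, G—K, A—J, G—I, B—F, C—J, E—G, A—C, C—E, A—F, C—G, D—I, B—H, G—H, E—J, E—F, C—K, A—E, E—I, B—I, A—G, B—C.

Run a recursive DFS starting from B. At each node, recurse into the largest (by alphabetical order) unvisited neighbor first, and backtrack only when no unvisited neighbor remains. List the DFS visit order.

B → I → G → K → C → J → E → H → F → A → D

Visit B
B → I
I → G
G → K
K → C
C → J
J → E
E → H
E → F
F → A
I → D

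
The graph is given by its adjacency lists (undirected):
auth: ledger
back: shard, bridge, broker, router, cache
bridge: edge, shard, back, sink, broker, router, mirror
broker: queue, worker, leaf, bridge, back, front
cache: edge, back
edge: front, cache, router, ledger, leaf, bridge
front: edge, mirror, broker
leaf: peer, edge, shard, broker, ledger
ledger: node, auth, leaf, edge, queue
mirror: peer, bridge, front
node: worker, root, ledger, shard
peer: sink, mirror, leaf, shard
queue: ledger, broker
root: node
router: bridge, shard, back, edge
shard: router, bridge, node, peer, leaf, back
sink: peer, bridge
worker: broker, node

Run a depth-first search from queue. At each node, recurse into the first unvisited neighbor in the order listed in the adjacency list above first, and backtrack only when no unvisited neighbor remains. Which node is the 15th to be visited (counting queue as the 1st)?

shard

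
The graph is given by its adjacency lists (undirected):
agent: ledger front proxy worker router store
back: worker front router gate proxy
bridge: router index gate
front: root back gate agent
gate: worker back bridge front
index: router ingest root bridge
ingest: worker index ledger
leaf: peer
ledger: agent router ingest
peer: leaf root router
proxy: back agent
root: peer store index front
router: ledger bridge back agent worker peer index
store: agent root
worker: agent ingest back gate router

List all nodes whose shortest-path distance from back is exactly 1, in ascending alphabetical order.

Level 0: back
Level 1: front, gate, proxy, router, worker
Level 2: agent, bridge, index, ingest, ledger, peer, root
Level 3: leaf, store

front, gate, proxy, router, worker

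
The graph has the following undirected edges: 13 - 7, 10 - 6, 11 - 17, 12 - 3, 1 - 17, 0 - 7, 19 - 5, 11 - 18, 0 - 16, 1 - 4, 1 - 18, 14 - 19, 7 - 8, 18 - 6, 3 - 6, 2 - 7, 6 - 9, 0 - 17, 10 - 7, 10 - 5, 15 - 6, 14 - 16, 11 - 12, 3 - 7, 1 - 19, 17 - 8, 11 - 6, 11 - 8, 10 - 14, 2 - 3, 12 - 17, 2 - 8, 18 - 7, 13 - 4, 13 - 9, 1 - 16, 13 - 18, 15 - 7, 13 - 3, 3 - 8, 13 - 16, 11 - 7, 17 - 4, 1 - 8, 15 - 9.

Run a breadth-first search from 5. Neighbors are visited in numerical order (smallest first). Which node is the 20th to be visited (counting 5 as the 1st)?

12

Visit 5; enqueue 10, 19 → queue [10, 19]
Visit 10; enqueue 6, 7, 14 → queue [19, 6, 7, 14]
Visit 19; enqueue 1 → queue [6, 7, 14, 1]
Visit 6; enqueue 3, 9, 11, 15, 18 → queue [7, 14, 1, 3, 9, 11, 15, 18]
Visit 7; enqueue 0, 2, 8, 13 → queue [14, 1, 3, 9, 11, 15, 18, 0, 2, 8, 13]
Visit 14; enqueue 16 → queue [1, 3, 9, 11, 15, 18, 0, 2, 8, 13, 16]
Visit 1; enqueue 4, 17 → queue [3, 9, 11, 15, 18, 0, 2, 8, 13, 16, 4, 17]
Visit 3; enqueue 12 → queue [9, 11, 15, 18, 0, 2, 8, 13, 16, 4, 17, 12]
Visit 9 → queue [11, 15, 18, 0, 2, 8, 13, 16, 4, 17, 12]
Visit 11 → queue [15, 18, 0, 2, 8, 13, 16, 4, 17, 12]
Visit 15 → queue [18, 0, 2, 8, 13, 16, 4, 17, 12]
Visit 18 → queue [0, 2, 8, 13, 16, 4, 17, 12]
Visit 0 → queue [2, 8, 13, 16, 4, 17, 12]
Visit 2 → queue [8, 13, 16, 4, 17, 12]
Visit 8 → queue [13, 16, 4, 17, 12]
Visit 13 → queue [16, 4, 17, 12]
Visit 16 → queue [4, 17, 12]
Visit 4 → queue [17, 12]
Visit 17 → queue [12]
Visit 12 → queue []

Visit order: 5, 10, 19, 6, 7, 14, 1, 3, 9, 11, 15, 18, 0, 2, 8, 13, 16, 4, 17, 12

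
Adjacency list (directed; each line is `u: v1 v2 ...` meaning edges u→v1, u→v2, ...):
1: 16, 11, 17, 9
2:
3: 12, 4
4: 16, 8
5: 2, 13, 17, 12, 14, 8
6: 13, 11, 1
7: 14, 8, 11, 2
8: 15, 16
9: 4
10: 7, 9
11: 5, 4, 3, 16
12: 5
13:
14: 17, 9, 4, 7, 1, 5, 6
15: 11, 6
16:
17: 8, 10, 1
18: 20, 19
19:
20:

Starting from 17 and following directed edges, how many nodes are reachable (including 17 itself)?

17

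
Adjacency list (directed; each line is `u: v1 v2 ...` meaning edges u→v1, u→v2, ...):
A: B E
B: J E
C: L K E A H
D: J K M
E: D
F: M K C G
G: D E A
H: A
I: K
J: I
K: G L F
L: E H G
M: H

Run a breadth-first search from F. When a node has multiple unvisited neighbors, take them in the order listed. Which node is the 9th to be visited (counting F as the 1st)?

A

Visit F; enqueue M, K, C, G → queue [M, K, C, G]
Visit M; enqueue H → queue [K, C, G, H]
Visit K; enqueue L → queue [C, G, H, L]
Visit C; enqueue E, A → queue [G, H, L, E, A]
Visit G; enqueue D → queue [H, L, E, A, D]
Visit H → queue [L, E, A, D]
Visit L → queue [E, A, D]
Visit E → queue [A, D]
Visit A; enqueue B → queue [D, B]
Visit D; enqueue J → queue [B, J]
Visit B → queue [J]
Visit J; enqueue I → queue [I]
Visit I → queue []

Visit order: F, M, K, C, G, H, L, E, A, D, B, J, I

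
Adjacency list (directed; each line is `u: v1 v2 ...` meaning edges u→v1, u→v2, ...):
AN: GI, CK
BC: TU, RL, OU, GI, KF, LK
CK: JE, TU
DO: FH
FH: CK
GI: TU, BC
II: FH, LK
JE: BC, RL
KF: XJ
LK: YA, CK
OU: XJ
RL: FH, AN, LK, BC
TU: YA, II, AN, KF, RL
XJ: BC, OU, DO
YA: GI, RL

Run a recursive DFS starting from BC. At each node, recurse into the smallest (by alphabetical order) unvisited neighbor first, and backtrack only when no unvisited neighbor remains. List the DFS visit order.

BC GI TU AN CK JE RL FH LK YA II KF XJ DO OU

Visit BC
BC → GI
GI → TU
TU → AN
AN → CK
CK → JE
JE → RL
RL → FH
RL → LK
LK → YA
TU → II
TU → KF
KF → XJ
XJ → DO
XJ → OU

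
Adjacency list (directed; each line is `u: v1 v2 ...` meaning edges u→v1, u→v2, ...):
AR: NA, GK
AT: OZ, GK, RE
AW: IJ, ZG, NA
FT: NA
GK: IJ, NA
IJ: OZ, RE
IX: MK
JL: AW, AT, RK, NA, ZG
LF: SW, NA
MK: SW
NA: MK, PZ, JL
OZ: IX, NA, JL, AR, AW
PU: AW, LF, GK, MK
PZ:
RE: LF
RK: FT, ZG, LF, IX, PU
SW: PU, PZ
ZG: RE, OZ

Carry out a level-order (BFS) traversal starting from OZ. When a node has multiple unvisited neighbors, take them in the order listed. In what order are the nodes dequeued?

Visit OZ; enqueue IX, NA, JL, AR, AW → queue [IX, NA, JL, AR, AW]
Visit IX; enqueue MK → queue [NA, JL, AR, AW, MK]
Visit NA; enqueue PZ → queue [JL, AR, AW, MK, PZ]
Visit JL; enqueue AT, RK, ZG → queue [AR, AW, MK, PZ, AT, RK, ZG]
Visit AR; enqueue GK → queue [AW, MK, PZ, AT, RK, ZG, GK]
Visit AW; enqueue IJ → queue [MK, PZ, AT, RK, ZG, GK, IJ]
Visit MK; enqueue SW → queue [PZ, AT, RK, ZG, GK, IJ, SW]
Visit PZ → queue [AT, RK, ZG, GK, IJ, SW]
Visit AT; enqueue RE → queue [RK, ZG, GK, IJ, SW, RE]
Visit RK; enqueue FT, LF, PU → queue [ZG, GK, IJ, SW, RE, FT, LF, PU]
Visit ZG → queue [GK, IJ, SW, RE, FT, LF, PU]
Visit GK → queue [IJ, SW, RE, FT, LF, PU]
Visit IJ → queue [SW, RE, FT, LF, PU]
Visit SW → queue [RE, FT, LF, PU]
Visit RE → queue [FT, LF, PU]
Visit FT → queue [LF, PU]
Visit LF → queue [PU]
Visit PU → queue []

OZ → IX → NA → JL → AR → AW → MK → PZ → AT → RK → ZG → GK → IJ → SW → RE → FT → LF → PU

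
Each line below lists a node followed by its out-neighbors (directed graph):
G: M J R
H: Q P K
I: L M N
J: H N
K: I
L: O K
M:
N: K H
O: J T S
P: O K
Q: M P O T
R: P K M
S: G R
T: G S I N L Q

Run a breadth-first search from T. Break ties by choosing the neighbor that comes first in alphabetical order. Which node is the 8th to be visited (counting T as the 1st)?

Visit T; enqueue G, I, L, N, Q, S → queue [G, I, L, N, Q, S]
Visit G; enqueue J, M, R → queue [I, L, N, Q, S, J, M, R]
Visit I → queue [L, N, Q, S, J, M, R]
Visit L; enqueue K, O → queue [N, Q, S, J, M, R, K, O]
Visit N; enqueue H → queue [Q, S, J, M, R, K, O, H]
Visit Q; enqueue P → queue [S, J, M, R, K, O, H, P]
Visit S → queue [J, M, R, K, O, H, P]
Visit J → queue [M, R, K, O, H, P]
Visit M → queue [R, K, O, H, P]
Visit R → queue [K, O, H, P]
Visit K → queue [O, H, P]
Visit O → queue [H, P]
Visit H → queue [P]
Visit P → queue []

Visit order: T, G, I, L, N, Q, S, J, M, R, K, O, H, P

J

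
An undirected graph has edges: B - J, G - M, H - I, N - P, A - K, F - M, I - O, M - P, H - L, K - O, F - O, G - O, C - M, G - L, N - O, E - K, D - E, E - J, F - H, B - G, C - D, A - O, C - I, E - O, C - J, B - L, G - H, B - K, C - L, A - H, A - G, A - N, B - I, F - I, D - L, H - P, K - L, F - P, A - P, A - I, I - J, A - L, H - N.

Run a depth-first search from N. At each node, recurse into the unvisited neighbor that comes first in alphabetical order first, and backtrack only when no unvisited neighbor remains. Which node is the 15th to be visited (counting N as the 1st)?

P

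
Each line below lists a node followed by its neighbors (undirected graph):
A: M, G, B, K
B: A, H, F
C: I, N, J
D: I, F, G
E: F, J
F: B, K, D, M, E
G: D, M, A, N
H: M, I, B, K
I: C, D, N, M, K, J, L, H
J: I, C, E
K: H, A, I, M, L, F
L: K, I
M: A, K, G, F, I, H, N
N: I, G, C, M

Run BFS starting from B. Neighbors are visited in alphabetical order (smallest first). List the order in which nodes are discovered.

Visit B; enqueue A, F, H → queue [A, F, H]
Visit A; enqueue G, K, M → queue [F, H, G, K, M]
Visit F; enqueue D, E → queue [H, G, K, M, D, E]
Visit H; enqueue I → queue [G, K, M, D, E, I]
Visit G; enqueue N → queue [K, M, D, E, I, N]
Visit K; enqueue L → queue [M, D, E, I, N, L]
Visit M → queue [D, E, I, N, L]
Visit D → queue [E, I, N, L]
Visit E; enqueue J → queue [I, N, L, J]
Visit I; enqueue C → queue [N, L, J, C]
Visit N → queue [L, J, C]
Visit L → queue [J, C]
Visit J → queue [C]
Visit C → queue []

B → A → F → H → G → K → M → D → E → I → N → L → J → C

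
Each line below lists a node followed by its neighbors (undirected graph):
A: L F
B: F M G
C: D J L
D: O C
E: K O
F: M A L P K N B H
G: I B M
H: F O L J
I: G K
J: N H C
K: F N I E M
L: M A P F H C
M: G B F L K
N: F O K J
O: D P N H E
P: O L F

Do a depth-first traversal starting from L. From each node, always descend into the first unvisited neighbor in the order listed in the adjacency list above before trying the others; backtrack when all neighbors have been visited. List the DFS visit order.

L → M → G → I → K → F → A → P → O → D → C → J → N → H → E → B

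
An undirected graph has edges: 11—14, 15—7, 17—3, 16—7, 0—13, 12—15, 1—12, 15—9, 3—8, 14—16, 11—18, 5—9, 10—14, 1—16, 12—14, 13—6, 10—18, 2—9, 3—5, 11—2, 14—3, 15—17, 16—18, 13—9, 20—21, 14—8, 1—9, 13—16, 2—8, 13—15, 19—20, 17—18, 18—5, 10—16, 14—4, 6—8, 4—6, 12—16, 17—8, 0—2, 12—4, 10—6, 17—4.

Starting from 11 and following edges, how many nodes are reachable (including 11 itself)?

19

BFS from 11 visits: 11, 18, 14, 2, 17, 16, 10, 5, 12, 8, 4, 3, 9, 0, 15, 13, 7, 1, 6
Reachable nodes: 19 of 22 total.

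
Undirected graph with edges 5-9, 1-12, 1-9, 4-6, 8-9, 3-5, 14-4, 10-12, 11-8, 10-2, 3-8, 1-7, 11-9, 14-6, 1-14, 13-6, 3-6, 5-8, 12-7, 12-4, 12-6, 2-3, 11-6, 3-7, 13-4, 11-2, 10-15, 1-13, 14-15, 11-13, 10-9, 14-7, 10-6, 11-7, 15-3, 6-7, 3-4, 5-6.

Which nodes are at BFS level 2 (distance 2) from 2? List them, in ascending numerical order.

4, 5, 6, 7, 8, 9, 12, 13, 15

Level 0: 2
Level 1: 3, 10, 11
Level 2: 4, 5, 6, 7, 8, 9, 12, 13, 15
Level 3: 1, 14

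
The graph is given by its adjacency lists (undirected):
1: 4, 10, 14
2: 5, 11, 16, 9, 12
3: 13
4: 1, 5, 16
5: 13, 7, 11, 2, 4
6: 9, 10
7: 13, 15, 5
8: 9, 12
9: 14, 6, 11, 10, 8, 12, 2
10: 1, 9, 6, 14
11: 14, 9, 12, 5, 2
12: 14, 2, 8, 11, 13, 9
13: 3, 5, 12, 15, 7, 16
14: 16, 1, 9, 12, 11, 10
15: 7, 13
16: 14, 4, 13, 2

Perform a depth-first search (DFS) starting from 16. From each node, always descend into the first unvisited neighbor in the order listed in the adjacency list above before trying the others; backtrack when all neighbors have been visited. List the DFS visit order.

16 -> 14 -> 1 -> 4 -> 5 -> 13 -> 3 -> 12 -> 2 -> 11 -> 9 -> 6 -> 10 -> 8 -> 15 -> 7

Visit 16
16 → 14
14 → 1
1 → 4
4 → 5
5 → 13
13 → 3
13 → 12
12 → 2
2 → 11
11 → 9
9 → 6
6 → 10
9 → 8
13 → 15
15 → 7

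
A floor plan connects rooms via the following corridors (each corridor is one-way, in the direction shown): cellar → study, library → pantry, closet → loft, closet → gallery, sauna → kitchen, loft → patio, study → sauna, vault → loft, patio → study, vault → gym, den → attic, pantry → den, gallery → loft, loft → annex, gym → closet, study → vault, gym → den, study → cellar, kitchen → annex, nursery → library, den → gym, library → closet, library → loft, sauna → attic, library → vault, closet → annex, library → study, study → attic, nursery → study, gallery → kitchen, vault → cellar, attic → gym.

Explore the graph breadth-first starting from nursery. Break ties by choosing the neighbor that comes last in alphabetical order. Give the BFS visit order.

nursery, study, library, vault, sauna, cellar, attic, pantry, loft, closet, gym, kitchen, den, patio, annex, gallery

Visit nursery; enqueue study, library → queue [study, library]
Visit study; enqueue vault, sauna, cellar, attic → queue [library, vault, sauna, cellar, attic]
Visit library; enqueue pantry, loft, closet → queue [vault, sauna, cellar, attic, pantry, loft, closet]
Visit vault; enqueue gym → queue [sauna, cellar, attic, pantry, loft, closet, gym]
Visit sauna; enqueue kitchen → queue [cellar, attic, pantry, loft, closet, gym, kitchen]
Visit cellar → queue [attic, pantry, loft, closet, gym, kitchen]
Visit attic → queue [pantry, loft, closet, gym, kitchen]
Visit pantry; enqueue den → queue [loft, closet, gym, kitchen, den]
Visit loft; enqueue patio, annex → queue [closet, gym, kitchen, den, patio, annex]
Visit closet; enqueue gallery → queue [gym, kitchen, den, patio, annex, gallery]
Visit gym → queue [kitchen, den, patio, annex, gallery]
Visit kitchen → queue [den, patio, annex, gallery]
Visit den → queue [patio, annex, gallery]
Visit patio → queue [annex, gallery]
Visit annex → queue [gallery]
Visit gallery → queue []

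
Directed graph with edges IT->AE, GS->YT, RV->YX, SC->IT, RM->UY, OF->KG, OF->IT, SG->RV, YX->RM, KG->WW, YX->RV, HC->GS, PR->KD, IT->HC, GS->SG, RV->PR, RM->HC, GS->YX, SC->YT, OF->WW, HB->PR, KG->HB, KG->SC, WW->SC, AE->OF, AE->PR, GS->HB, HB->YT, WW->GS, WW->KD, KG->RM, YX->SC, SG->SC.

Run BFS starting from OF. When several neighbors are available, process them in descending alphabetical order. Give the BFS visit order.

Visit OF; enqueue WW, KG, IT → queue [WW, KG, IT]
Visit WW; enqueue SC, KD, GS → queue [KG, IT, SC, KD, GS]
Visit KG; enqueue RM, HB → queue [IT, SC, KD, GS, RM, HB]
Visit IT; enqueue HC, AE → queue [SC, KD, GS, RM, HB, HC, AE]
Visit SC; enqueue YT → queue [KD, GS, RM, HB, HC, AE, YT]
Visit KD → queue [GS, RM, HB, HC, AE, YT]
Visit GS; enqueue YX, SG → queue [RM, HB, HC, AE, YT, YX, SG]
Visit RM; enqueue UY → queue [HB, HC, AE, YT, YX, SG, UY]
Visit HB; enqueue PR → queue [HC, AE, YT, YX, SG, UY, PR]
Visit HC → queue [AE, YT, YX, SG, UY, PR]
Visit AE → queue [YT, YX, SG, UY, PR]
Visit YT → queue [YX, SG, UY, PR]
Visit YX; enqueue RV → queue [SG, UY, PR, RV]
Visit SG → queue [UY, PR, RV]
Visit UY → queue [PR, RV]
Visit PR → queue [RV]
Visit RV → queue []

OF, WW, KG, IT, SC, KD, GS, RM, HB, HC, AE, YT, YX, SG, UY, PR, RV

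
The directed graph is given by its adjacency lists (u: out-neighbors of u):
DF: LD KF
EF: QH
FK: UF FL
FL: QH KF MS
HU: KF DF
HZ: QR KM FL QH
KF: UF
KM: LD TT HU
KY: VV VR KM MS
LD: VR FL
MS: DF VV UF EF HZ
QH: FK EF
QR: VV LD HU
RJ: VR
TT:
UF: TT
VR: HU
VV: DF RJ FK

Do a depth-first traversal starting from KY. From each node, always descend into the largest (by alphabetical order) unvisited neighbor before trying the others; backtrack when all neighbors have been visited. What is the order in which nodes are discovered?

Visit KY
KY → VV
VV → RJ
RJ → VR
VR → HU
HU → KF
KF → UF
UF → TT
HU → DF
DF → LD
LD → FL
FL → QH
QH → FK
QH → EF
FL → MS
MS → HZ
HZ → QR
HZ → KM

KY → VV → RJ → VR → HU → KF → UF → TT → DF → LD → FL → QH → FK → EF → MS → HZ → QR → KM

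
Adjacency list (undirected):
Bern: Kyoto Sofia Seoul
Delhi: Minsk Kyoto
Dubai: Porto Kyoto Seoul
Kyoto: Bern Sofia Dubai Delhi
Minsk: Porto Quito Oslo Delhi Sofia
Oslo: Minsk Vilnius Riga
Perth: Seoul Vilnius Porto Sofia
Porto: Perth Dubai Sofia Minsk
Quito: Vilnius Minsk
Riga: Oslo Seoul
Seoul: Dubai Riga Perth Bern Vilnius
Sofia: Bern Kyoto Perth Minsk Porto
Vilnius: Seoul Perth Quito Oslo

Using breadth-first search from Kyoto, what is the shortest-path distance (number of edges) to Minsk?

2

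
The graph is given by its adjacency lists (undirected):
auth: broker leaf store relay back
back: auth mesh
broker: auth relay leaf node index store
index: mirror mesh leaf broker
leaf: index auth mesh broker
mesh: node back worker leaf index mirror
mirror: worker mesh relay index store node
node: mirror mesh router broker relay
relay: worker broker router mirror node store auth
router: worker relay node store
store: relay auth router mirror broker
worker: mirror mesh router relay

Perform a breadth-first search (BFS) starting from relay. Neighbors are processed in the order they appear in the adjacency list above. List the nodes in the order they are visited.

Visit relay; enqueue worker, broker, router, mirror, node, store, auth → queue [worker, broker, router, mirror, node, store, auth]
Visit worker; enqueue mesh → queue [broker, router, mirror, node, store, auth, mesh]
Visit broker; enqueue leaf, index → queue [router, mirror, node, store, auth, mesh, leaf, index]
Visit router → queue [mirror, node, store, auth, mesh, leaf, index]
Visit mirror → queue [node, store, auth, mesh, leaf, index]
Visit node → queue [store, auth, mesh, leaf, index]
Visit store → queue [auth, mesh, leaf, index]
Visit auth; enqueue back → queue [mesh, leaf, index, back]
Visit mesh → queue [leaf, index, back]
Visit leaf → queue [index, back]
Visit index → queue [back]
Visit back → queue []

relay worker broker router mirror node store auth mesh leaf index back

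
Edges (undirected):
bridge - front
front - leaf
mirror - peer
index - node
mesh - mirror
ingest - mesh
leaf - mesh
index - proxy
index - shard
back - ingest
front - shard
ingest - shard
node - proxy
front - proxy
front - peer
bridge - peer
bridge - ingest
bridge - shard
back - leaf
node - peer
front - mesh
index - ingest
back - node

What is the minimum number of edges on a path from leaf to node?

2

Level 0: leaf
Level 1: back, front, mesh
Level 2: bridge, ingest, mirror, node, peer, proxy, shard
Level 3: index
node first appears at level 2.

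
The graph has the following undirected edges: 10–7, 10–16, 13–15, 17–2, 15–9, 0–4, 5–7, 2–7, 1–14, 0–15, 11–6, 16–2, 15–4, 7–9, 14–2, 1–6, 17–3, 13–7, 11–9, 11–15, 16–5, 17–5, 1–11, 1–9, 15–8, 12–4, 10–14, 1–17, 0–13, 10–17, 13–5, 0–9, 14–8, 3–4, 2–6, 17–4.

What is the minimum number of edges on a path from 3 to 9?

Level 0: 3
Level 1: 4, 17
Level 2: 0, 1, 2, 5, 10, 12, 15
Level 3: 6, 7, 8, 9, 11, 13, 14, 16
9 first appears at level 3.

3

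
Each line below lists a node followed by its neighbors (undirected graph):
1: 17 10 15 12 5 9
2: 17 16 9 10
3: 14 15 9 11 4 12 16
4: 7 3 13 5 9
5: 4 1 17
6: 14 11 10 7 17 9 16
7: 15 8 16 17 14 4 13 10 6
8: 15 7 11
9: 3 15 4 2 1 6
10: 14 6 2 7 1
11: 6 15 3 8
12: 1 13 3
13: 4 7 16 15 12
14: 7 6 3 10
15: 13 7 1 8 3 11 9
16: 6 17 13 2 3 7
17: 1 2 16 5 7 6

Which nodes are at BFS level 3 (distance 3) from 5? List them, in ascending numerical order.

8, 11, 14

Level 0: 5
Level 1: 1, 4, 17
Level 2: 2, 3, 6, 7, 9, 10, 12, 13, 15, 16
Level 3: 8, 11, 14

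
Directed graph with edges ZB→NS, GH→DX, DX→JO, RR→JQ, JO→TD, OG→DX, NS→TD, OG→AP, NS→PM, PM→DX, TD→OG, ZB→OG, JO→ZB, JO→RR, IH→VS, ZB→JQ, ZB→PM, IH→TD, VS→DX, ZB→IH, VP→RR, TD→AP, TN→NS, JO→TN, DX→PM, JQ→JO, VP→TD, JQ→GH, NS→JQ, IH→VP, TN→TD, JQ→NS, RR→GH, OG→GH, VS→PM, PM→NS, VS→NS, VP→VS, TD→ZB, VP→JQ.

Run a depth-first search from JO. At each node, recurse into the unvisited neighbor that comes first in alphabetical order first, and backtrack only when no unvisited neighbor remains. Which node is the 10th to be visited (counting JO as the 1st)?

OG

Visit JO
JO → RR
RR → GH
GH → DX
DX → PM
PM → NS
NS → JQ
NS → TD
TD → AP
TD → OG
TD → ZB
ZB → IH
IH → VP
VP → VS
JO → TN

Visit order: JO, RR, GH, DX, PM, NS, JQ, TD, AP, OG, ZB, IH, VP, VS, TN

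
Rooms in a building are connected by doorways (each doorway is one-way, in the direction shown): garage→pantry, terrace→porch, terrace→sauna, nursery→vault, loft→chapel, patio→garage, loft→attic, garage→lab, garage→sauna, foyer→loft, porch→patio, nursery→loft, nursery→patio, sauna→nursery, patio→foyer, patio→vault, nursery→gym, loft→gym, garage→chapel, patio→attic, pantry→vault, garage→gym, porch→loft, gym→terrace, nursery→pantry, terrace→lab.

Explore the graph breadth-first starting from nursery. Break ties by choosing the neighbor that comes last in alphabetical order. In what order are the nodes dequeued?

Visit nursery; enqueue vault, patio, pantry, loft, gym → queue [vault, patio, pantry, loft, gym]
Visit vault → queue [patio, pantry, loft, gym]
Visit patio; enqueue garage, foyer, attic → queue [pantry, loft, gym, garage, foyer, attic]
Visit pantry → queue [loft, gym, garage, foyer, attic]
Visit loft; enqueue chapel → queue [gym, garage, foyer, attic, chapel]
Visit gym; enqueue terrace → queue [garage, foyer, attic, chapel, terrace]
Visit garage; enqueue sauna, lab → queue [foyer, attic, chapel, terrace, sauna, lab]
Visit foyer → queue [attic, chapel, terrace, sauna, lab]
Visit attic → queue [chapel, terrace, sauna, lab]
Visit chapel → queue [terrace, sauna, lab]
Visit terrace; enqueue porch → queue [sauna, lab, porch]
Visit sauna → queue [lab, porch]
Visit lab → queue [porch]
Visit porch → queue []

nursery, vault, patio, pantry, loft, gym, garage, foyer, attic, chapel, terrace, sauna, lab, porch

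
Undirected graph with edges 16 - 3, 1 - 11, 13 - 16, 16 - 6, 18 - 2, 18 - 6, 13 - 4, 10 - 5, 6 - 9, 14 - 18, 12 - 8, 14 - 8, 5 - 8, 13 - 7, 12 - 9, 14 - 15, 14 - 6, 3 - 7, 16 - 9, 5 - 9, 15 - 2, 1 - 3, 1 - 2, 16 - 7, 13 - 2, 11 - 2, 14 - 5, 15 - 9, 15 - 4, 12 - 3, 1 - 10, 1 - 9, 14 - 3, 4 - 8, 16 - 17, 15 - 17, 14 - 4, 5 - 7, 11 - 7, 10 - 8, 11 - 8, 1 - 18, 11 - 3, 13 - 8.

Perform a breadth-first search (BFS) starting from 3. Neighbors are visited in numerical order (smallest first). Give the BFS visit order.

Visit 3; enqueue 1, 7, 11, 12, 14, 16 → queue [1, 7, 11, 12, 14, 16]
Visit 1; enqueue 2, 9, 10, 18 → queue [7, 11, 12, 14, 16, 2, 9, 10, 18]
Visit 7; enqueue 5, 13 → queue [11, 12, 14, 16, 2, 9, 10, 18, 5, 13]
Visit 11; enqueue 8 → queue [12, 14, 16, 2, 9, 10, 18, 5, 13, 8]
Visit 12 → queue [14, 16, 2, 9, 10, 18, 5, 13, 8]
Visit 14; enqueue 4, 6, 15 → queue [16, 2, 9, 10, 18, 5, 13, 8, 4, 6, 15]
Visit 16; enqueue 17 → queue [2, 9, 10, 18, 5, 13, 8, 4, 6, 15, 17]
Visit 2 → queue [9, 10, 18, 5, 13, 8, 4, 6, 15, 17]
Visit 9 → queue [10, 18, 5, 13, 8, 4, 6, 15, 17]
Visit 10 → queue [18, 5, 13, 8, 4, 6, 15, 17]
Visit 18 → queue [5, 13, 8, 4, 6, 15, 17]
Visit 5 → queue [13, 8, 4, 6, 15, 17]
Visit 13 → queue [8, 4, 6, 15, 17]
Visit 8 → queue [4, 6, 15, 17]
Visit 4 → queue [6, 15, 17]
Visit 6 → queue [15, 17]
Visit 15 → queue [17]
Visit 17 → queue []

3, 1, 7, 11, 12, 14, 16, 2, 9, 10, 18, 5, 13, 8, 4, 6, 15, 17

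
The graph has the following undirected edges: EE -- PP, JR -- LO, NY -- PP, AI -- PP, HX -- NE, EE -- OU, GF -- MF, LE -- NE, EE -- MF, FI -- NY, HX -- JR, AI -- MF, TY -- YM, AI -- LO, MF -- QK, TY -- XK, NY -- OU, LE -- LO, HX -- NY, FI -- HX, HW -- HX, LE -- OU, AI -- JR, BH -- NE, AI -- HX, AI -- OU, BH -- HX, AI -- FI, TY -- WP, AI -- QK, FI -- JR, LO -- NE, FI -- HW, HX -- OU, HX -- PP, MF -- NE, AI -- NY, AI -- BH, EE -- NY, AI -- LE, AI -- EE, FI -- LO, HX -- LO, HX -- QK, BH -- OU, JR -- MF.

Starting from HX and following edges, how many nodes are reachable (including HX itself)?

BFS from HX visits: HX, AI, BH, FI, HW, JR, LO, NE, NY, OU, PP, QK, EE, LE, MF, GF
Reachable nodes: 16 of 20 total.

16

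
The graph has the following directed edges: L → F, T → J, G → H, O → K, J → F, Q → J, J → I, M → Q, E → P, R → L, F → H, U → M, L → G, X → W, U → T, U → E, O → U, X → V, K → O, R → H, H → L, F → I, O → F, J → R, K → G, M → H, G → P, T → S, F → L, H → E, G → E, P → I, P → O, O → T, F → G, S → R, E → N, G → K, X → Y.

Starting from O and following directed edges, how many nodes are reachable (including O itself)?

17

BFS from O visits: O, F, K, T, U, G, H, I, L, J, S, E, M, P, R, N, Q
Reachable nodes: 17 of 21 total.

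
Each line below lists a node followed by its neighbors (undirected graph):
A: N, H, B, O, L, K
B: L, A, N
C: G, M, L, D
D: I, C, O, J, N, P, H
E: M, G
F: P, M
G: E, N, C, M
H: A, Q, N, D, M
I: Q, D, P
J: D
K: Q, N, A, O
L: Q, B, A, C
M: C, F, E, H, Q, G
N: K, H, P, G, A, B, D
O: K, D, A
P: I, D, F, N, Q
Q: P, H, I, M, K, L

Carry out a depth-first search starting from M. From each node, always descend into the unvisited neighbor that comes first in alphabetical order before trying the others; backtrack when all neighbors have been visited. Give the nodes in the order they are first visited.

Visit M
M → C
C → D
D → H
H → A
A → B
B → L
L → Q
Q → I
I → P
P → F
P → N
N → G
G → E
N → K
K → O
D → J

M, C, D, H, A, B, L, Q, I, P, F, N, G, E, K, O, J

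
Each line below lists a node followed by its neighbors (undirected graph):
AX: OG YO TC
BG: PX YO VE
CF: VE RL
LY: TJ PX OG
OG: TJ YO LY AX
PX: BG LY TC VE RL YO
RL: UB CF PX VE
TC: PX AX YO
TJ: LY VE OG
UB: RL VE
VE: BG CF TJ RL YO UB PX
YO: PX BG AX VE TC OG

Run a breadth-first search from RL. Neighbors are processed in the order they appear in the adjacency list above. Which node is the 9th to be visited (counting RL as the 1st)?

Visit RL; enqueue UB, CF, PX, VE → queue [UB, CF, PX, VE]
Visit UB → queue [CF, PX, VE]
Visit CF → queue [PX, VE]
Visit PX; enqueue BG, LY, TC, YO → queue [VE, BG, LY, TC, YO]
Visit VE; enqueue TJ → queue [BG, LY, TC, YO, TJ]
Visit BG → queue [LY, TC, YO, TJ]
Visit LY; enqueue OG → queue [TC, YO, TJ, OG]
Visit TC; enqueue AX → queue [YO, TJ, OG, AX]
Visit YO → queue [TJ, OG, AX]
Visit TJ → queue [OG, AX]
Visit OG → queue [AX]
Visit AX → queue []

Visit order: RL, UB, CF, PX, VE, BG, LY, TC, YO, TJ, OG, AX

YO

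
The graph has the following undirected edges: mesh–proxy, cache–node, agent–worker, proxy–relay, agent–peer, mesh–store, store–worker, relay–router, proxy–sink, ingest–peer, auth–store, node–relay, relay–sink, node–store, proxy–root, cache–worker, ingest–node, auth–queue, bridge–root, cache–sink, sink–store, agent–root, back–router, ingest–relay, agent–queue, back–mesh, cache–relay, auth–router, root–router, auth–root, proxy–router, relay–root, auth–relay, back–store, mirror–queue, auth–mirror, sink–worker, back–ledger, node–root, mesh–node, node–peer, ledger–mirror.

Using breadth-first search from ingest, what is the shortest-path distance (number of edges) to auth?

2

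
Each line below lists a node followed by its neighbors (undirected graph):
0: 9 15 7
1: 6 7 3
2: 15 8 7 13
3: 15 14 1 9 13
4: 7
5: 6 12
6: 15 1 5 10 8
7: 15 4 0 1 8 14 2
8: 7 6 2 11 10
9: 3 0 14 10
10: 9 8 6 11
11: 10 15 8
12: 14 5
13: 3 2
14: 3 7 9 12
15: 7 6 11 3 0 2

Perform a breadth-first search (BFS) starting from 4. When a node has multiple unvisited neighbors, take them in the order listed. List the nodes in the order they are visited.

4 -> 7 -> 15 -> 0 -> 1 -> 8 -> 14 -> 2 -> 6 -> 11 -> 3 -> 9 -> 10 -> 12 -> 13 -> 5

Visit 4; enqueue 7 → queue [7]
Visit 7; enqueue 15, 0, 1, 8, 14, 2 → queue [15, 0, 1, 8, 14, 2]
Visit 15; enqueue 6, 11, 3 → queue [0, 1, 8, 14, 2, 6, 11, 3]
Visit 0; enqueue 9 → queue [1, 8, 14, 2, 6, 11, 3, 9]
Visit 1 → queue [8, 14, 2, 6, 11, 3, 9]
Visit 8; enqueue 10 → queue [14, 2, 6, 11, 3, 9, 10]
Visit 14; enqueue 12 → queue [2, 6, 11, 3, 9, 10, 12]
Visit 2; enqueue 13 → queue [6, 11, 3, 9, 10, 12, 13]
Visit 6; enqueue 5 → queue [11, 3, 9, 10, 12, 13, 5]
Visit 11 → queue [3, 9, 10, 12, 13, 5]
Visit 3 → queue [9, 10, 12, 13, 5]
Visit 9 → queue [10, 12, 13, 5]
Visit 10 → queue [12, 13, 5]
Visit 12 → queue [13, 5]
Visit 13 → queue [5]
Visit 5 → queue []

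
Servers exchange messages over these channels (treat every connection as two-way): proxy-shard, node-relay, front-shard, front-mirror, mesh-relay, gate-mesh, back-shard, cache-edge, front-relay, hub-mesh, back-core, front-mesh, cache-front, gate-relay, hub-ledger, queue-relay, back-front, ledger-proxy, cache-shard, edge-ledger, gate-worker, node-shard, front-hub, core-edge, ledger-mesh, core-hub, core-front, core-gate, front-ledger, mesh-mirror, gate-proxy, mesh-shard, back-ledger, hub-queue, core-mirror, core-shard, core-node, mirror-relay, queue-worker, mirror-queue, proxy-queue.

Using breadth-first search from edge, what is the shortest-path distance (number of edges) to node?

2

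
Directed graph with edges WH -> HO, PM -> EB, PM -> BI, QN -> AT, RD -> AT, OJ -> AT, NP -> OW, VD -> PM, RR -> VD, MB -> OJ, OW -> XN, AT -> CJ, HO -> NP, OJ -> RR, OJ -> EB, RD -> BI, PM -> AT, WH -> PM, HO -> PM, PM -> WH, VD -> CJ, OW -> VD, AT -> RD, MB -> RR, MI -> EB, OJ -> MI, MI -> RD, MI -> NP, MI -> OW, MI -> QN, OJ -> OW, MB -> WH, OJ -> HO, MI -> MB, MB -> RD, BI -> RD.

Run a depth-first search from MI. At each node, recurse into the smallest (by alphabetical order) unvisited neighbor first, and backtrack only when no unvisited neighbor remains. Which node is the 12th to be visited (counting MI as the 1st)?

VD

Visit MI
MI → EB
MI → MB
MB → OJ
OJ → AT
AT → CJ
AT → RD
RD → BI
OJ → HO
HO → NP
NP → OW
OW → VD
VD → PM
PM → WH
OW → XN
OJ → RR
MI → QN

Visit order: MI, EB, MB, OJ, AT, CJ, RD, BI, HO, NP, OW, VD, PM, WH, XN, RR, QN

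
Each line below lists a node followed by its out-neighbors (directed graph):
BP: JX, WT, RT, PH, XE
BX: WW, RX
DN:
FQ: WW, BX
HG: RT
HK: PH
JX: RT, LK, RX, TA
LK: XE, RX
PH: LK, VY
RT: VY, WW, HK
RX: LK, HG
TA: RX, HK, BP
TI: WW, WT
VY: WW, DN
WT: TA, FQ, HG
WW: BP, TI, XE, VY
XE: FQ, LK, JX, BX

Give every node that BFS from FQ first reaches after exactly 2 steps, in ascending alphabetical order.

BP, RX, TI, VY, XE

Level 0: FQ
Level 1: BX, WW
Level 2: BP, RX, TI, VY, XE
Level 3: DN, HG, JX, LK, PH, RT, WT
Level 4: HK, TA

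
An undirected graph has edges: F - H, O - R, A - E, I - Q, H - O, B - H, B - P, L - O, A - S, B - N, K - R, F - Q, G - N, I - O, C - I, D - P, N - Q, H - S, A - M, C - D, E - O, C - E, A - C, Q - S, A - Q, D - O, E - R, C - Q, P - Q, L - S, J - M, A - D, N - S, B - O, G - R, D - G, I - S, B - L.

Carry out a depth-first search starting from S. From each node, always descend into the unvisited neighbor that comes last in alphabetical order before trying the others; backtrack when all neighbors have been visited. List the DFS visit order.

Visit S
S → Q
Q → P
P → D
D → O
O → R
R → K
R → G
G → N
N → B
B → L
B → H
H → F
R → E
E → C
C → I
C → A
A → M
M → J

S, Q, P, D, O, R, K, G, N, B, L, H, F, E, C, I, A, M, J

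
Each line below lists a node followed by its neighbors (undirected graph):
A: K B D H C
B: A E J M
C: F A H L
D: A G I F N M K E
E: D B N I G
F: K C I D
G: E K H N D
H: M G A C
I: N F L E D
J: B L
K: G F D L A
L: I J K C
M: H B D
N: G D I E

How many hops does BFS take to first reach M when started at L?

Level 0: L
Level 1: C, I, J, K
Level 2: A, B, D, E, F, G, H, N
Level 3: M
M first appears at level 3.

3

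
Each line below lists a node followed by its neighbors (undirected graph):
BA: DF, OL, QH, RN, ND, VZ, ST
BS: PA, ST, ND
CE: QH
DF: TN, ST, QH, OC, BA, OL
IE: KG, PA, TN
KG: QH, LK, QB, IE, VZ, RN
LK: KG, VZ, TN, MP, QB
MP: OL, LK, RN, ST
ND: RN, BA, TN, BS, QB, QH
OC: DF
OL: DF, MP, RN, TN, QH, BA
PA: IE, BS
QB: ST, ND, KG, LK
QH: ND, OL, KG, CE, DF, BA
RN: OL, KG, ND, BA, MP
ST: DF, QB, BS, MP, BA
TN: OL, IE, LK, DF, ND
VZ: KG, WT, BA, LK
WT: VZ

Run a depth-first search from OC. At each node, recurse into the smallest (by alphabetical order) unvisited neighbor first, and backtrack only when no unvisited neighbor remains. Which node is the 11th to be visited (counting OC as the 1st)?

OL

Visit OC
OC → DF
DF → BA
BA → ND
ND → BS
BS → PA
PA → IE
IE → KG
KG → LK
LK → MP
MP → OL
OL → QH
QH → CE
OL → RN
OL → TN
MP → ST
ST → QB
LK → VZ
VZ → WT

Visit order: OC, DF, BA, ND, BS, PA, IE, KG, LK, MP, OL, QH, CE, RN, TN, ST, QB, VZ, WT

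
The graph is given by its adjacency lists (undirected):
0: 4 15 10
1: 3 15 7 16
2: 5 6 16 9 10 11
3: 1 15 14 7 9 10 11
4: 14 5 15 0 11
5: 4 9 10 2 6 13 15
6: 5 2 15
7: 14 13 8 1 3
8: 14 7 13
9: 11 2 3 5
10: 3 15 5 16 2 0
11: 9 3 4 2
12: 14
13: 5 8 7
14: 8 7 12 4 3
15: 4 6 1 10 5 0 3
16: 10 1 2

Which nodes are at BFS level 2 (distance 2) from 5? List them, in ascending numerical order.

0, 1, 3, 7, 8, 11, 14, 16

Level 0: 5
Level 1: 2, 4, 6, 9, 10, 13, 15
Level 2: 0, 1, 3, 7, 8, 11, 14, 16
Level 3: 12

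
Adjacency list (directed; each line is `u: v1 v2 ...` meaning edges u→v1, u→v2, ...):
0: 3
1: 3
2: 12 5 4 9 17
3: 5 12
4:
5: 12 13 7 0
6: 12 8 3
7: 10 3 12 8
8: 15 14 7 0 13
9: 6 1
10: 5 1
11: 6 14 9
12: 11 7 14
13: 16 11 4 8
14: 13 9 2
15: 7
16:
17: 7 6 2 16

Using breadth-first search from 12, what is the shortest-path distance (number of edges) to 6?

Level 0: 12
Level 1: 7, 11, 14
Level 2: 2, 3, 6, 8, 9, 10, 13
Level 3: 0, 1, 4, 5, 15, 16, 17
6 first appears at level 2.

2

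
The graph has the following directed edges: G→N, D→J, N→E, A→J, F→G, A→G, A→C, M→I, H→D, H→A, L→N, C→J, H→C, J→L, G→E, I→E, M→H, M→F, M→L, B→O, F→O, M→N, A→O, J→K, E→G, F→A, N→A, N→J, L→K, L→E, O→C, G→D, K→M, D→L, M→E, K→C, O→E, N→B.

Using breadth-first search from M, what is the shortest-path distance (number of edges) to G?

Level 0: M
Level 1: E, F, H, I, L, N
Level 2: A, B, C, D, G, J, K, O
G first appears at level 2.

2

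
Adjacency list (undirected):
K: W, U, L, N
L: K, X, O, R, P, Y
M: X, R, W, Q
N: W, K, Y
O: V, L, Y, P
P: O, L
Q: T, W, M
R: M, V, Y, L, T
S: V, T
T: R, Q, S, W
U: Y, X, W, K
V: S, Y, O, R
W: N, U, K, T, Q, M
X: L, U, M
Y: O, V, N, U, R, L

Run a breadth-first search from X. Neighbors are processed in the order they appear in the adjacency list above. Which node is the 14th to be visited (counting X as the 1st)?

Visit X; enqueue L, U, M → queue [L, U, M]
Visit L; enqueue K, O, R, P, Y → queue [U, M, K, O, R, P, Y]
Visit U; enqueue W → queue [M, K, O, R, P, Y, W]
Visit M; enqueue Q → queue [K, O, R, P, Y, W, Q]
Visit K; enqueue N → queue [O, R, P, Y, W, Q, N]
Visit O; enqueue V → queue [R, P, Y, W, Q, N, V]
Visit R; enqueue T → queue [P, Y, W, Q, N, V, T]
Visit P → queue [Y, W, Q, N, V, T]
Visit Y → queue [W, Q, N, V, T]
Visit W → queue [Q, N, V, T]
Visit Q → queue [N, V, T]
Visit N → queue [V, T]
Visit V; enqueue S → queue [T, S]
Visit T → queue [S]
Visit S → queue []

Visit order: X, L, U, M, K, O, R, P, Y, W, Q, N, V, T, S

T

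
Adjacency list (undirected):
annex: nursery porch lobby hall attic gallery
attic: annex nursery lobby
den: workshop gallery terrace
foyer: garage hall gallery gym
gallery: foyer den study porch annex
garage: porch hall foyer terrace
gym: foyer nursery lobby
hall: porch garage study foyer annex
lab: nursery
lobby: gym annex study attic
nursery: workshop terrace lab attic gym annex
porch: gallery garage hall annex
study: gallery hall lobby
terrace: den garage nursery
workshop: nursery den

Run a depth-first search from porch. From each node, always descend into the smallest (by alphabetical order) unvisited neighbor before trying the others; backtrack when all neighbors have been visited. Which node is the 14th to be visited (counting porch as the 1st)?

Visit porch
porch → annex
annex → attic
attic → lobby
lobby → gym
gym → foyer
foyer → gallery
gallery → den
den → terrace
terrace → garage
garage → hall
hall → study
terrace → nursery
nursery → lab
nursery → workshop

Visit order: porch, annex, attic, lobby, gym, foyer, gallery, den, terrace, garage, hall, study, nursery, lab, workshop

lab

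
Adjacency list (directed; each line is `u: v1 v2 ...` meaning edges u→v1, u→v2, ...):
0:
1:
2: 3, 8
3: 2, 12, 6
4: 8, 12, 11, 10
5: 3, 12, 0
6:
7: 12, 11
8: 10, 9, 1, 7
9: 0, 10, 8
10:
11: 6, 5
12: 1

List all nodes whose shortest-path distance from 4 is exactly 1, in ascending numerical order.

Level 0: 4
Level 1: 8, 10, 11, 12
Level 2: 1, 5, 6, 7, 9
Level 3: 0, 3
Level 4: 2

8, 10, 11, 12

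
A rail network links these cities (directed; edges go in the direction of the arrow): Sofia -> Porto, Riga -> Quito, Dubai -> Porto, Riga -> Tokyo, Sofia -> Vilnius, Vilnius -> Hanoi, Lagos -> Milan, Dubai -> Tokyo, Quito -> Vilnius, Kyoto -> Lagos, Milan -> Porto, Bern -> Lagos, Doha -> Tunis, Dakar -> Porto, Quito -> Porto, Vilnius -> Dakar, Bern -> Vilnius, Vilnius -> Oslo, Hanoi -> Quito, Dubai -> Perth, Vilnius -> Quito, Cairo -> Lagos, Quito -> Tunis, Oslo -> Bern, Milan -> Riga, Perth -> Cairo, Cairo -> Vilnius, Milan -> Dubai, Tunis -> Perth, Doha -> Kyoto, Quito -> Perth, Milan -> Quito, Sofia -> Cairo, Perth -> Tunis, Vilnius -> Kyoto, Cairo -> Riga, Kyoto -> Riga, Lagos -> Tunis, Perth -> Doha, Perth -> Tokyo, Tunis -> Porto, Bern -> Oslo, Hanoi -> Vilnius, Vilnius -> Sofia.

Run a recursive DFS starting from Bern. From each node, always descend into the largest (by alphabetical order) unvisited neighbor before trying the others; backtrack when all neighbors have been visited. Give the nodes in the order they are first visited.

Visit Bern
Bern → Vilnius
Vilnius → Sofia
Sofia → Porto
Sofia → Cairo
Cairo → Riga
Riga → Tokyo
Riga → Quito
Quito → Tunis
Tunis → Perth
Perth → Doha
Doha → Kyoto
Kyoto → Lagos
Lagos → Milan
Milan → Dubai
Vilnius → Oslo
Vilnius → Hanoi
Vilnius → Dakar

Bern -> Vilnius -> Sofia -> Porto -> Cairo -> Riga -> Tokyo -> Quito -> Tunis -> Perth -> Doha -> Kyoto -> Lagos -> Milan -> Dubai -> Oslo -> Hanoi -> Dakar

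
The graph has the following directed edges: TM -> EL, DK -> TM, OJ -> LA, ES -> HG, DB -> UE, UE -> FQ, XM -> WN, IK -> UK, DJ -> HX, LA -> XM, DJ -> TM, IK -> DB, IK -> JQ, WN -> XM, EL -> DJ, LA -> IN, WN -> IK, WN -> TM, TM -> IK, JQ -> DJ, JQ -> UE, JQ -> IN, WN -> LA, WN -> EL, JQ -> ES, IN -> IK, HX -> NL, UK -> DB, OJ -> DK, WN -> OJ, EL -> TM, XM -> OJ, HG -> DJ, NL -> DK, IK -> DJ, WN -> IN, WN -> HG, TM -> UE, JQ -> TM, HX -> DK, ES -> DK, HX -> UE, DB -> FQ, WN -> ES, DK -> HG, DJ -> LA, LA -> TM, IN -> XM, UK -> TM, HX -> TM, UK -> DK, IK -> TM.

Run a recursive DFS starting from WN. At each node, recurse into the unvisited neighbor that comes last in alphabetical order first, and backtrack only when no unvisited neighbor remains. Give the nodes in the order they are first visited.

Visit WN
WN → XM
XM → OJ
OJ → LA
LA → TM
TM → UE
UE → FQ
TM → IK
IK → UK
UK → DK
DK → HG
HG → DJ
DJ → HX
HX → NL
UK → DB
IK → JQ
JQ → IN
JQ → ES
TM → EL

WN, XM, OJ, LA, TM, UE, FQ, IK, UK, DK, HG, DJ, HX, NL, DB, JQ, IN, ES, EL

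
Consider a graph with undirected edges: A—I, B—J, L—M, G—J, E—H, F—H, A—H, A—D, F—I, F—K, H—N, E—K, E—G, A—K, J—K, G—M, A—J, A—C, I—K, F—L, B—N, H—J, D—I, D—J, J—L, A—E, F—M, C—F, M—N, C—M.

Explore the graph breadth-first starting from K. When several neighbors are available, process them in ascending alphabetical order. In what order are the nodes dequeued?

K → A → E → F → I → J → C → D → H → G → L → M → B → N

Visit K; enqueue A, E, F, I, J → queue [A, E, F, I, J]
Visit A; enqueue C, D, H → queue [E, F, I, J, C, D, H]
Visit E; enqueue G → queue [F, I, J, C, D, H, G]
Visit F; enqueue L, M → queue [I, J, C, D, H, G, L, M]
Visit I → queue [J, C, D, H, G, L, M]
Visit J; enqueue B → queue [C, D, H, G, L, M, B]
Visit C → queue [D, H, G, L, M, B]
Visit D → queue [H, G, L, M, B]
Visit H; enqueue N → queue [G, L, M, B, N]
Visit G → queue [L, M, B, N]
Visit L → queue [M, B, N]
Visit M → queue [B, N]
Visit B → queue [N]
Visit N → queue []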